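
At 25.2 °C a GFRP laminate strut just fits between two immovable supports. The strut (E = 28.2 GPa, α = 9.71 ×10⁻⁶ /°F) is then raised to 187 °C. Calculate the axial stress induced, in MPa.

79.7 MPa

α = 9.71×10⁻⁶/°F × 9/5 = 17.5×10⁻⁶/K.
ΔT = 161.8 K. Constrained thermal stress σ = E·α·ΔT = 28.20×10³ MPa × 17.5×10⁻⁶ × 161.8 = 79.7 MPa (compressive).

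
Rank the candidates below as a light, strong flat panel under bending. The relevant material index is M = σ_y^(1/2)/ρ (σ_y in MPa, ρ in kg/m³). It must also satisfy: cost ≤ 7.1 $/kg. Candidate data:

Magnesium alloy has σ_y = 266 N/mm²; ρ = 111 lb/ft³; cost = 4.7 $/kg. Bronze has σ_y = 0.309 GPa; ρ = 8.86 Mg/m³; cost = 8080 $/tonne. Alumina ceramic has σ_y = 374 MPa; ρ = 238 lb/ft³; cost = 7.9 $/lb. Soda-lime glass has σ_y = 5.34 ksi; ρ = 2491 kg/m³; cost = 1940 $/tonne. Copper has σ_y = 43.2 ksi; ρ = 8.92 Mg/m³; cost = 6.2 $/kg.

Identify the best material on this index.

magnesium alloy

Screen on constraints: cost ≤ 7.1 $/kg. Survivors: magnesium alloy, soda-lime glass, copper.
Convert each candidate to consistent units, then evaluate M:
  magnesium alloy: σ_y = 266.0 MPa, ρ = 1778 kg/m³
  soda-lime glass: σ_y = 36.82 MPa, ρ = 2491 kg/m³
  copper: σ_y = 297.9 MPa, ρ = 8920 kg/m³
  magnesium alloy: M = 9.17×10⁻³
  soda-lime glass: M = 2.44×10⁻³
  copper: M = 1.93×10⁻³
Highest index: magnesium alloy.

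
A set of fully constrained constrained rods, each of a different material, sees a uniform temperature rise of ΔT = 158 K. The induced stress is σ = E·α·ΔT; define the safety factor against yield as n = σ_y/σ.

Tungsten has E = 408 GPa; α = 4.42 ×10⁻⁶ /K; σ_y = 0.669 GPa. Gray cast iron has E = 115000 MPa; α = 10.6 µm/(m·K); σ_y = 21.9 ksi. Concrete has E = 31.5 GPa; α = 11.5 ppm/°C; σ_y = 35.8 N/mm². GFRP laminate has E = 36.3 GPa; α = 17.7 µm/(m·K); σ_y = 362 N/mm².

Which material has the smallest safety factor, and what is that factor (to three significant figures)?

concrete, n = 0.625

In consistent units (E in GPa, α in ×10⁻⁶/K, σ_y in MPa):
  tungsten: E = 408.0, α = 4.42, σ_y = 669.0 → σ = 285 MPa, n = 2.35
  gray cast iron: E = 115.0, α = 10.6, σ_y = 151.0 → σ = 193 MPa, n = 0.784
  concrete: E = 31.50, α = 11.5, σ_y = 35.80 → σ = 57.2 MPa, n = 0.625
  GFRP laminate: E = 36.30, α = 17.7, σ_y = 362.0 → σ = 102 MPa, n = 3.57
Concrete has the lowest safety factor, n = 0.625.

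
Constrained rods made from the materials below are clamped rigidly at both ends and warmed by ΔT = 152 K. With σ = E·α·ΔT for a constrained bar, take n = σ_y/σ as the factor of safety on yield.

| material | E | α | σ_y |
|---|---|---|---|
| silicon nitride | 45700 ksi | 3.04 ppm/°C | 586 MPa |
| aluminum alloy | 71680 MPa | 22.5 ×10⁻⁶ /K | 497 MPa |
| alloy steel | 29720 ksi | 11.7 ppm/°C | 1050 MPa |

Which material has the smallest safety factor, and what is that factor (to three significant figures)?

Converting E to GPa, α to ×10⁻⁶/K, σ_y to MPa, then σ and n for each:
  silicon nitride: E = 315.1, α = 3.04, σ_y = 586.0 → σ = 146 MPa, n = 4.02
  aluminum alloy: E = 71.68, α = 22.5, σ_y = 497.0 → σ = 245 MPa, n = 2.03
  alloy steel: E = 204.9, α = 11.7, σ_y = 1050 → σ = 364 MPa, n = 2.88
Smallest n: aluminum alloy with n = 2.03.

aluminum alloy, n = 2.03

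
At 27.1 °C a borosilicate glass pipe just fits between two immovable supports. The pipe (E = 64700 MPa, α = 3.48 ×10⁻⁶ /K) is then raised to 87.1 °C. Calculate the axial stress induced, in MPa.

13.5 MPa

E = 64700 MPa = 64.70 GPa.
ΔT = 60.00 K. Constrained thermal stress σ = E·α·ΔT = 64.70×10³ MPa × 3.48×10⁻⁶ × 60.00 = 13.5 MPa (compressive).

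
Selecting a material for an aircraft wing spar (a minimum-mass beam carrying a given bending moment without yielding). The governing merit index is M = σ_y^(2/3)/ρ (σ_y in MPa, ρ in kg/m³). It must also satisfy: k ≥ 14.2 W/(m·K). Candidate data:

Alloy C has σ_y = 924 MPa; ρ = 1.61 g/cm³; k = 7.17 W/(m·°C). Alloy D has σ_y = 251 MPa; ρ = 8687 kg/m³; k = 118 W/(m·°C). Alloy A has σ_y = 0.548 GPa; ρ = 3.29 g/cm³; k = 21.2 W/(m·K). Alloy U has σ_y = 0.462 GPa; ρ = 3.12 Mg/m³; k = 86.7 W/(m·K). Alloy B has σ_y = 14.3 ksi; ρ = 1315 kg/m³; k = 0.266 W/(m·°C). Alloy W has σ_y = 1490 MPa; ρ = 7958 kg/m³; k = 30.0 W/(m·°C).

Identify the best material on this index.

alloy A

Screen on constraints: k ≥ 14.2 W/(m·K). Survivors: alloy D, alloy A, alloy U, alloy W.
In SI units:
  alloy D: σ_y = 251.0 MPa, ρ = 8687 kg/m³
  alloy A: σ_y = 548.0 MPa, ρ = 3290 kg/m³
  alloy U: σ_y = 462.0 MPa, ρ = 3120 kg/m³
  alloy W: σ_y = 1490 MPa, ρ = 7958 kg/m³
  alloy A: M = 20.4×10⁻³
  alloy U: M = 19.2×10⁻³
  alloy W: M = 16.4×10⁻³
  alloy D: M = 4.58×10⁻³
Alloy A ranks first.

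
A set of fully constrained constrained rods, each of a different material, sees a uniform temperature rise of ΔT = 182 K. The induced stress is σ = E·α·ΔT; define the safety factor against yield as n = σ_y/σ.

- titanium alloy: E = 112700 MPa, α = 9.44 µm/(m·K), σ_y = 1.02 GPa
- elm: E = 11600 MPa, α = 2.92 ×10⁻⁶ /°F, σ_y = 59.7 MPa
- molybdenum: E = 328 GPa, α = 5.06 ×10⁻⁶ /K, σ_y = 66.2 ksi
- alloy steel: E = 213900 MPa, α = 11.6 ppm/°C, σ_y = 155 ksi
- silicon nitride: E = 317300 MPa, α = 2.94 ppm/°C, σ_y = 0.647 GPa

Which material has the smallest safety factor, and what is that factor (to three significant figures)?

Converting E to GPa, α to ×10⁻⁶/K, σ_y to MPa, then σ and n for each:
  titanium alloy: E = 112.7, α = 9.44, σ_y = 1020 → σ = 194 MPa, n = 5.27
  elm: E = 11.60, α = 5.26, σ_y = 59.70 → σ = 11.1 MPa, n = 5.38
  molybdenum: E = 328.0, α = 5.06, σ_y = 456.4 → σ = 302 MPa, n = 1.51
  alloy steel: E = 213.9, α = 11.6, σ_y = 1069 → σ = 452 MPa, n = 2.37
  silicon nitride: E = 317.3, α = 2.94, σ_y = 647.0 → σ = 170 MPa, n = 3.81
Smallest n: molybdenum with n = 1.51.

molybdenum, n = 1.51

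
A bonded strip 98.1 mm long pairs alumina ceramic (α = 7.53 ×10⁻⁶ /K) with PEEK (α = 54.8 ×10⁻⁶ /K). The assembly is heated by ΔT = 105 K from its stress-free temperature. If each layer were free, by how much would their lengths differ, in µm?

487 µm

Δα = |7.53 − 54.8|×10⁻⁶/K = 47.3×10⁻⁶/K.
ΔL_mismatch = Δα·L·ΔT = 47.3×10⁻⁶ × 98.1 mm × 105.0 K = 487 µm.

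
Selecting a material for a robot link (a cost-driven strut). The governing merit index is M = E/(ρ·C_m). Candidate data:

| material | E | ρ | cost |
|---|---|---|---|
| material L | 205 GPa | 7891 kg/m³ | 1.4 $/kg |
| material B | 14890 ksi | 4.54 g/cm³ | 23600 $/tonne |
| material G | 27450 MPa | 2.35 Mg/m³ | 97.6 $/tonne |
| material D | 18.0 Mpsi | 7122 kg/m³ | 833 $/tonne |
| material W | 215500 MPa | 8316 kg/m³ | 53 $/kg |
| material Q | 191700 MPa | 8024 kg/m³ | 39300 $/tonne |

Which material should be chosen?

Putting every candidate on a common basis:
  material L: E = 205.0 GPa, ρ = 7891 kg/m³, cost = 1.400 $/kg
  material B: E = 102.7 GPa, ρ = 4540 kg/m³, cost = 23.60 $/kg
  material G: E = 27.45 GPa, ρ = 2350 kg/m³, cost = 0.09760 $/kg
  material D: E = 124.1 GPa, ρ = 7122 kg/m³, cost = 0.8330 $/kg
  material W: E = 215.5 GPa, ρ = 8316 kg/m³, cost = 53.00 $/kg
  material Q: E = 191.7 GPa, ρ = 8024 kg/m³, cost = 39.30 $/kg
  material G: M = 120 MN·m per $
  material D: M = 20.9 MN·m per $
  material L: M = 18.6 MN·m per $
  material B: M = 0.958 MN·m per $
  material Q: M = 0.608 MN·m per $
  material W: M = 0.489 MN·m per $
Material G has the largest M.

material G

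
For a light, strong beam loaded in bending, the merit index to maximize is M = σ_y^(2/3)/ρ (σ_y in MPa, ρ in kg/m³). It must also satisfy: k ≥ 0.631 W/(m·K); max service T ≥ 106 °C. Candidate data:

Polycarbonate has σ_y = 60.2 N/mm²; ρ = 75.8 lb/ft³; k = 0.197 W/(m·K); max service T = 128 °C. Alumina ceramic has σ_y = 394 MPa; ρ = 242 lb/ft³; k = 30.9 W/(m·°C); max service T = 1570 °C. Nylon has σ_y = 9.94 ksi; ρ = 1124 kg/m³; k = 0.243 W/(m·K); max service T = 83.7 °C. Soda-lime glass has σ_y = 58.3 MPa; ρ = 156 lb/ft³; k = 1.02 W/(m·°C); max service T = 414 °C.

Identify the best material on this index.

Screen on constraints: k ≥ 0.631 W/(m·K); max service T ≥ 106 °C. Survivors: alumina ceramic, soda-lime glass.
In SI units:
  alumina ceramic: σ_y = 394.0 MPa, ρ = 3876 kg/m³
  soda-lime glass: σ_y = 58.30 MPa, ρ = 2499 kg/m³
  alumina ceramic: M = 13.9×10⁻³
  soda-lime glass: M = 6.02×10⁻³
Alumina ceramic ranks first.

alumina ceramic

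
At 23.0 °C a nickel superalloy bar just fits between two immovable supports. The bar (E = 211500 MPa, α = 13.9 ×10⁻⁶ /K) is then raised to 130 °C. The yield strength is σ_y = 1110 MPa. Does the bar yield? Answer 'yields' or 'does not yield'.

does not yield

E = 211500 MPa = 211.5 GPa.
ΔT = 107.0 K. Constrained thermal stress σ = E·α·ΔT = 211.5×10³ MPa × 13.9×10⁻⁶ × 107.0 = 315 MPa (compressive).
Compare to σ_y = 1110 MPa: σ < σ_y, so it does not yield.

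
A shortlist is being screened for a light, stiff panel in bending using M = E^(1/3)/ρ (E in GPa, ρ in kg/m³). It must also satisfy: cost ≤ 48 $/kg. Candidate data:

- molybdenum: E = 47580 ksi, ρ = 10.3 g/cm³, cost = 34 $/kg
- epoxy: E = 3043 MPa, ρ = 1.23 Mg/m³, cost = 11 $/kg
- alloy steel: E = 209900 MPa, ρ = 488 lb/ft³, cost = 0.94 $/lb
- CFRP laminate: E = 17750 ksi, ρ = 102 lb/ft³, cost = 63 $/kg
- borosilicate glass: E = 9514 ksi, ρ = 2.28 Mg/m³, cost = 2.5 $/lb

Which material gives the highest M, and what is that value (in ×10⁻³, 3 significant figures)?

Screen on constraints: cost ≤ 48 $/kg. Survivors: molybdenum, epoxy, alloy steel, borosilicate glass.
Putting every candidate on a common basis:
  molybdenum: E = 328.1 GPa, ρ = 10300 kg/m³
  epoxy: E = 3.043 GPa, ρ = 1230 kg/m³
  alloy steel: E = 209.9 GPa, ρ = 7817 kg/m³
  borosilicate glass: E = 65.60 GPa, ρ = 2280 kg/m³
  borosilicate glass: M = 1.77×10⁻³
  epoxy: M = 1.18×10⁻³
  alloy steel: M = 0.760×10⁻³
  molybdenum: M = 0.670×10⁻³
The maximum is for borosilicate glass.

borosilicate glass, M = 1.77×10⁻³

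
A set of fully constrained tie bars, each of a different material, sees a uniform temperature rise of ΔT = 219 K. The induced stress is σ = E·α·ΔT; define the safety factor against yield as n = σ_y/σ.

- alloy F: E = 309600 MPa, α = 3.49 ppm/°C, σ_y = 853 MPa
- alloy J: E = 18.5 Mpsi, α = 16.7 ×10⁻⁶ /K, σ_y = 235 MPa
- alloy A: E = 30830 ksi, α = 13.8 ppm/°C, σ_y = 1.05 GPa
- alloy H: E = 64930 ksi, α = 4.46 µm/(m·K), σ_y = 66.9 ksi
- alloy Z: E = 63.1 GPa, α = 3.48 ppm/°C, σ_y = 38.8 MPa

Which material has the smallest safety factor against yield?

alloy J

With everything in SI (GPa, ×10⁻⁶/K, MPa):
  alloy F: E = 309.6, α = 3.49, σ_y = 853.0 → σ = 237 MPa, n = 3.60
  alloy J: E = 127.6, α = 16.7, σ_y = 235.0 → σ = 466 MPa, n = 0.504
  alloy A: E = 212.6, α = 13.8, σ_y = 1050 → σ = 642 MPa, n = 1.63
  alloy H: E = 447.7, α = 4.46, σ_y = 461.3 → σ = 437 MPa, n = 1.05
  alloy Z: E = 63.10, α = 3.48, σ_y = 38.80 → σ = 48.1 MPa, n = 0.807
Smallest n: alloy J with n = 0.504.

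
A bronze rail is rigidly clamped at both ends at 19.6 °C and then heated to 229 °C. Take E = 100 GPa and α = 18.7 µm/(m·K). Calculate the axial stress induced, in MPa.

392 MPa

ΔT = 209.4 K. Constrained thermal stress σ = E·α·ΔT = 100.0×10³ MPa × 18.7×10⁻⁶ × 209.4 = 392 MPa (compressive).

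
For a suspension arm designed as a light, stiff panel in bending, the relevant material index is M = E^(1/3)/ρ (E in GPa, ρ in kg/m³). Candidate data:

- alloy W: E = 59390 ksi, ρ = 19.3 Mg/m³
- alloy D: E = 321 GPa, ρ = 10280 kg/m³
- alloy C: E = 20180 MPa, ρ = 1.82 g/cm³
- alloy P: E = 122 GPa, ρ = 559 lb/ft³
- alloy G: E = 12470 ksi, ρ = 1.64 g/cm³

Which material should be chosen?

After converting to SI:
  alloy W: E = 409.5 GPa, ρ = 19300 kg/m³
  alloy D: E = 321.0 GPa, ρ = 10280 kg/m³
  alloy C: E = 20.18 GPa, ρ = 1820 kg/m³
  alloy P: E = 122.0 GPa, ρ = 8954 kg/m³
  alloy G: E = 85.98 GPa, ρ = 1640 kg/m³
  alloy G: M = 2.69×10⁻³
  alloy C: M = 1.50×10⁻³
  alloy D: M = 0.666×10⁻³
  alloy P: M = 0.554×10⁻³
  alloy W: M = 0.385×10⁻³
Alloy G ranks first.

alloy G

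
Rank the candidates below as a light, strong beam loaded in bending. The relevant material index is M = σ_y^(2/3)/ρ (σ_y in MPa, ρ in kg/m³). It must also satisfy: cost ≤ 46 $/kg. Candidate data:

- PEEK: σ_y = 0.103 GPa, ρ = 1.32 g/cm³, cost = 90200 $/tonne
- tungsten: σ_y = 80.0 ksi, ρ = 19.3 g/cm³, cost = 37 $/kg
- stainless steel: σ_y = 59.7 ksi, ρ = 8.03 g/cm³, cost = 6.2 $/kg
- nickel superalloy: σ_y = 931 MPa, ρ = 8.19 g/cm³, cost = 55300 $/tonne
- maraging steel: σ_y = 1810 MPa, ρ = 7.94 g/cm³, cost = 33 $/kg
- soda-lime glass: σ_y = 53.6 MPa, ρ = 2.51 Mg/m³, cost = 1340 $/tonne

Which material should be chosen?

Screen on constraints: cost ≤ 46 $/kg. Survivors: tungsten, stainless steel, maraging steel, soda-lime glass.
In SI units:
  tungsten: σ_y = 551.6 MPa, ρ = 19300 kg/m³
  stainless steel: σ_y = 411.6 MPa, ρ = 8030 kg/m³
  maraging steel: σ_y = 1810 MPa, ρ = 7940 kg/m³
  soda-lime glass: σ_y = 53.60 MPa, ρ = 2510 kg/m³
  maraging steel: M = 18.7×10⁻³
  stainless steel: M = 6.89×10⁻³
  soda-lime glass: M = 5.66×10⁻³
  tungsten: M = 3.48×10⁻³
Maraging steel has the largest M.

maraging steel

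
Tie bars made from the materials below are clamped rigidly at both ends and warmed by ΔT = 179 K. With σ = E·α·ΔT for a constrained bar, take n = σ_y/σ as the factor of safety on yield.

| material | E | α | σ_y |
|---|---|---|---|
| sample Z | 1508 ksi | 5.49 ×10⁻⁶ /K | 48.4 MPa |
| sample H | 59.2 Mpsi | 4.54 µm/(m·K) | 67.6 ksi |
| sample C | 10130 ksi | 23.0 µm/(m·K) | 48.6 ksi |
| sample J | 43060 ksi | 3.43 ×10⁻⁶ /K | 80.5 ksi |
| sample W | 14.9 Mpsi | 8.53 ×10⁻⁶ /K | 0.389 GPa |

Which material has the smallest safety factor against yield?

sample C

With everything in SI (GPa, ×10⁻⁶/K, MPa):
  sample Z: E = 10.40, α = 5.49, σ_y = 48.40 → σ = 10.2 MPa, n = 4.74
  sample H: E = 408.2, α = 4.54, σ_y = 466.1 → σ = 332 MPa, n = 1.41
  sample C: E = 69.84, α = 23.0, σ_y = 335.1 → σ = 288 MPa, n = 1.17
  sample J: E = 296.9, α = 3.43, σ_y = 555.0 → σ = 182 MPa, n = 3.04
  sample W: E = 102.7, α = 8.53, σ_y = 389.0 → σ = 157 MPa, n = 2.48
Smallest n: sample C with n = 1.17.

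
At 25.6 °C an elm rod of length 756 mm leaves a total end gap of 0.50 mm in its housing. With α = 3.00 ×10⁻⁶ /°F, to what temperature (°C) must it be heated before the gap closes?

148 °C

α = 3.00×10⁻⁶/°F × 9/5 = 5.40×10⁻⁶/K.
α·L₀·ΔT = 0.5 mm ⇒ ΔT = 0.5 / (5.40×10⁻⁶ × 756.0) = 122.5 K.
T = 25.6 + 122.5 = 148.1 °C.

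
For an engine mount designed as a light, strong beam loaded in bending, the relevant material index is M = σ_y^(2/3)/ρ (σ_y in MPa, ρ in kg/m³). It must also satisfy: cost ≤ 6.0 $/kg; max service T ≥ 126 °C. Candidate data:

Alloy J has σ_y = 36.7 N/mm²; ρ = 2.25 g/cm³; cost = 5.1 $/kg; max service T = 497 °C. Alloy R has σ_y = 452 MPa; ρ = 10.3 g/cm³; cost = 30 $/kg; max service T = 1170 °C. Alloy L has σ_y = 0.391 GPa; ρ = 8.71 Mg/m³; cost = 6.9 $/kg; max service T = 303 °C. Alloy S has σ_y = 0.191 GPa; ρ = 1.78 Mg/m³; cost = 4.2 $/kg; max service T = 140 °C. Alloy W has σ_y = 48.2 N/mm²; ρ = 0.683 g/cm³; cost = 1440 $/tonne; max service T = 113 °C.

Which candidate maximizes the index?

alloy S

Screen on constraints: cost ≤ 6.0 $/kg; max service T ≥ 126 °C. Survivors: alloy J, alloy S.
Putting every candidate on a common basis:
  alloy J: σ_y = 36.70 MPa, ρ = 2250 kg/m³
  alloy S: σ_y = 191.0 MPa, ρ = 1780 kg/m³
  alloy S: M = 18.6×10⁻³
  alloy J: M = 4.91×10⁻³
The maximum is for alloy S.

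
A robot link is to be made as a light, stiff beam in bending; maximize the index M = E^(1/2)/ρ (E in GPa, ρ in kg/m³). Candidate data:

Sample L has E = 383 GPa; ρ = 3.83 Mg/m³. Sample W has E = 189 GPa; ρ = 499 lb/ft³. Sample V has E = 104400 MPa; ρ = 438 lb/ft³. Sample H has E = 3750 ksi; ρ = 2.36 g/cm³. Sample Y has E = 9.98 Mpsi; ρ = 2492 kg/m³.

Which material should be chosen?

sample L

Normalizing units and computing the index:
  sample L: E = 383.0 GPa, ρ = 3830 kg/m³
  sample W: E = 189.0 GPa, ρ = 7993 kg/m³
  sample V: E = 104.4 GPa, ρ = 7016 kg/m³
  sample H: E = 25.86 GPa, ρ = 2360 kg/m³
  sample Y: E = 68.81 GPa, ρ = 2492 kg/m³
  sample L: M = 5.11×10⁻³
  sample Y: M = 3.33×10⁻³
  sample H: M = 2.15×10⁻³
  sample W: M = 1.72×10⁻³
  sample V: M = 1.46×10⁻³
Sample L has the largest M.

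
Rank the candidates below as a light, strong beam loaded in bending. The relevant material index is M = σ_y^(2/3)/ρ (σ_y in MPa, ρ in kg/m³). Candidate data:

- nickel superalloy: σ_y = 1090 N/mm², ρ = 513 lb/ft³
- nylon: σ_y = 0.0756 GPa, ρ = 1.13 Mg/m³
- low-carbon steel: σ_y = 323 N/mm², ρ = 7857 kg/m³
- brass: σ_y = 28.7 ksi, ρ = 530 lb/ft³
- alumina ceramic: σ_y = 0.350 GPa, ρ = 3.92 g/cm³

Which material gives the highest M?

nylon

Normalizing units and computing the index:
  nickel superalloy: σ_y = 1090 MPa, ρ = 8217 kg/m³
  nylon: σ_y = 75.60 MPa, ρ = 1130 kg/m³
  low-carbon steel: σ_y = 323.0 MPa, ρ = 7857 kg/m³
  brass: σ_y = 197.9 MPa, ρ = 8490 kg/m³
  alumina ceramic: σ_y = 350.0 MPa, ρ = 3920 kg/m³
  nylon: M = 15.8×10⁻³
  nickel superalloy: M = 12.9×10⁻³
  alumina ceramic: M = 12.7×10⁻³
  low-carbon steel: M = 5.99×10⁻³
  brass: M = 4.00×10⁻³
The maximum is for nylon.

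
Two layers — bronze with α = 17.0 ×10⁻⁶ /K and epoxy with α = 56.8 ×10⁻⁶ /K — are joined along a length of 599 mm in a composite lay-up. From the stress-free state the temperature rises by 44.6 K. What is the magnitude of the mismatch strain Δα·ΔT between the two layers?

Δα = |17.0 − 56.8|×10⁻⁶/K = 39.8×10⁻⁶/K.
Mismatch strain = Δα·ΔT = 39.8×10⁻⁶ × 44.6 = 1.78×10⁻³.

1.78×10⁻³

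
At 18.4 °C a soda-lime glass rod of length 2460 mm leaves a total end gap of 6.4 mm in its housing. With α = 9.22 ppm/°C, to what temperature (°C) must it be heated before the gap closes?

α·L₀·ΔT = 6.4 mm ⇒ ΔT = 6.4 / (9.22×10⁻⁶ × 2460.0) = 282.2 K.
T = 18.4 + 282.2 = 300.6 °C.

301 °C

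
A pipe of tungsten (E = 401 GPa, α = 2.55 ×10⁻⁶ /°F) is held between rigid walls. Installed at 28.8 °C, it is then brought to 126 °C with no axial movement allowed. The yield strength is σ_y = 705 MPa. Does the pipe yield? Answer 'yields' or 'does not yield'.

α = 2.55×10⁻⁶/°F × 9/5 = 4.59×10⁻⁶/K.
ΔT = 97.20 K. Constrained thermal stress σ = E·α·ΔT = 401.0×10³ MPa × 4.59×10⁻⁶ × 97.20 = 179 MPa (compressive).
Compare to σ_y = 705 MPa: σ < σ_y, so it does not yield.

does not yield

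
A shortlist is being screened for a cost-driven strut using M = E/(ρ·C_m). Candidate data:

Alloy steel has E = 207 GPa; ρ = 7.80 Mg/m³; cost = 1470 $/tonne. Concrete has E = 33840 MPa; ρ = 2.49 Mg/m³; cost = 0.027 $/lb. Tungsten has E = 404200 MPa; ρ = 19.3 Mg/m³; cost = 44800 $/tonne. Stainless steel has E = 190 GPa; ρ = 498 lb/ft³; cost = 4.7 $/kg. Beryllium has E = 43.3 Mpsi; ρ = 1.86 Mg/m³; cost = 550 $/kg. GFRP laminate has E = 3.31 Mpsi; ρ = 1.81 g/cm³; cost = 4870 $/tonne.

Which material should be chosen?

concrete

Convert each candidate to consistent units, then evaluate M:
  alloy steel: E = 207.0 GPa, ρ = 7800 kg/m³, cost = 1.470 $/kg
  concrete: E = 33.84 GPa, ρ = 2490 kg/m³, cost = 0.05952 $/kg
  tungsten: E = 404.2 GPa, ρ = 19300 kg/m³, cost = 44.80 $/kg
  stainless steel: E = 190.0 GPa, ρ = 7977 kg/m³, cost = 4.700 $/kg
  beryllium: E = 298.5 GPa, ρ = 1860 kg/m³, cost = 550.0 $/kg
  GFRP laminate: E = 22.82 GPa, ρ = 1810 kg/m³, cost = 4.870 $/kg
  concrete: M = 228 MN·m per $
  alloy steel: M = 18.1 MN·m per $
  stainless steel: M = 5.07 MN·m per $
  GFRP laminate: M = 2.59 MN·m per $
  tungsten: M = 0.467 MN·m per $
  beryllium: M = 0.292 MN·m per $
Concrete ranks first.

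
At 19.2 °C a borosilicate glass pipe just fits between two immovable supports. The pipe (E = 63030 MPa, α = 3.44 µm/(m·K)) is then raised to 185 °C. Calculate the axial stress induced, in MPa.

35.9 MPa

E = 63030 MPa = 63.03 GPa.
ΔT = 165.8 K. Constrained thermal stress σ = E·α·ΔT = 63.03×10³ MPa × 3.44×10⁻⁶ × 165.8 = 35.9 MPa (compressive).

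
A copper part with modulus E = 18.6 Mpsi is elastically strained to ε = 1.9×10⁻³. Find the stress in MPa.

244 MPa

E = 18.6 Mpsi = 128.2 GPa.
σ = E·ε = 128200 MPa × 1.9×10⁻³ = 244 MPa.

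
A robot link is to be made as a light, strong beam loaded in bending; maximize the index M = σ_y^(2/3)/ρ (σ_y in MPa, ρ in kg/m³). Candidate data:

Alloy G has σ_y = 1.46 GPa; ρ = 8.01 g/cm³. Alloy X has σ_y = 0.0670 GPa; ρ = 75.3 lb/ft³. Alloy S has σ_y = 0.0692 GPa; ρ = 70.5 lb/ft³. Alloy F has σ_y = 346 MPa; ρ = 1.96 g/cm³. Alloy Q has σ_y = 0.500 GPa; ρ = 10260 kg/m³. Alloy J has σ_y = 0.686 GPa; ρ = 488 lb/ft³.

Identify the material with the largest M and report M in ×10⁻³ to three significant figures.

Convert each candidate to consistent units, then evaluate M:
  alloy G: σ_y = 1460 MPa, ρ = 8010 kg/m³
  alloy X: σ_y = 67.00 MPa, ρ = 1206 kg/m³
  alloy S: σ_y = 69.20 MPa, ρ = 1129 kg/m³
  alloy F: σ_y = 346.0 MPa, ρ = 1960 kg/m³
  alloy Q: σ_y = 500.0 MPa, ρ = 10260 kg/m³
  alloy J: σ_y = 686.0 MPa, ρ = 7817 kg/m³
  alloy F: M = 25.1×10⁻³
  alloy G: M = 16.1×10⁻³
  alloy S: M = 14.9×10⁻³
  alloy X: M = 13.7×10⁻³
  alloy J: M = 9.95×10⁻³
  alloy Q: M = 6.14×10⁻³
Highest index: alloy F.

alloy F, M = 25.1×10⁻³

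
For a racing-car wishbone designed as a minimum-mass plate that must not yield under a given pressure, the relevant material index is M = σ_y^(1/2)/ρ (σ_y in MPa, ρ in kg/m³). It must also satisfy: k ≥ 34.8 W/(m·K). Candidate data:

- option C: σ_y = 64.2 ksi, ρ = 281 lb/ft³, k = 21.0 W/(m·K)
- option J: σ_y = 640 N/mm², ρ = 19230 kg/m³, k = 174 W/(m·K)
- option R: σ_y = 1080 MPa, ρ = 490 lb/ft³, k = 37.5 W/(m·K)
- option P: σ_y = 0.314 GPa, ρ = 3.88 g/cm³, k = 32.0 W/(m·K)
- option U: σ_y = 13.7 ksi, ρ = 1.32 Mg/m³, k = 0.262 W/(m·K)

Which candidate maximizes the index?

option R

Screen on constraints: k ≥ 34.8 W/(m·K). Survivors: option J, option R.
Putting every candidate on a common basis:
  option J: σ_y = 640.0 MPa, ρ = 19230 kg/m³
  option R: σ_y = 1080 MPa, ρ = 7849 kg/m³
  option R: M = 4.19×10⁻³
  option J: M = 1.32×10⁻³
Option R has the largest M.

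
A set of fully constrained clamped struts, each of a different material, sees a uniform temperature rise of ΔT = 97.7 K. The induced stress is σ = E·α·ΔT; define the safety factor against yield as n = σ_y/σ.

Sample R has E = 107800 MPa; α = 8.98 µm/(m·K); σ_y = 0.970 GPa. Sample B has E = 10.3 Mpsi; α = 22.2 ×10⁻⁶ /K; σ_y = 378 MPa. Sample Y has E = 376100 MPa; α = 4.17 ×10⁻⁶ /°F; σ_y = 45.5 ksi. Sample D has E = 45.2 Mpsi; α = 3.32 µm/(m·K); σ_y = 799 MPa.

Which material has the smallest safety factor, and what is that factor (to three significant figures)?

Per material, after unit conversion:
  sample R: E = 107.8, α = 8.98, σ_y = 970.0 → σ = 94.6 MPa, n = 10.3
  sample B: E = 71.02, α = 22.2, σ_y = 378.0 → σ = 154 MPa, n = 2.45
  sample Y: E = 376.1, α = 7.51, σ_y = 313.7 → σ = 276 MPa, n = 1.14
  sample D: E = 311.6, α = 3.32, σ_y = 799.0 → σ = 101 MPa, n = 7.90
Sample Y has the lowest safety factor, n = 1.14.

sample Y, n = 1.14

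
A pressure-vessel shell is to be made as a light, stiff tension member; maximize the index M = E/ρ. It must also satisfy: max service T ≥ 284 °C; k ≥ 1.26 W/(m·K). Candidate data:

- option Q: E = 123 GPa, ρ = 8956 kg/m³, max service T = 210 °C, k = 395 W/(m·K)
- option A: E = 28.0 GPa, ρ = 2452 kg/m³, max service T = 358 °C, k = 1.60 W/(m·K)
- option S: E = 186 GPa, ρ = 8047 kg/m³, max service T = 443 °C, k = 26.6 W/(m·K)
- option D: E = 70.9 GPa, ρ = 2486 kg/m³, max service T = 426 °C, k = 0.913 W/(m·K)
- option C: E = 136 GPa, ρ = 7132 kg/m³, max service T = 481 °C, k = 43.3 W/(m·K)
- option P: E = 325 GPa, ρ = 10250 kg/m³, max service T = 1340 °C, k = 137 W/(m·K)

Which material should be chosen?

Screen on constraints: max service T ≥ 284 °C; k ≥ 1.26 W/(m·K). Survivors: option A, option S, option C, option P.
Evaluate M for each candidate:
  option P: M = 31.7 MN·m/kg
  option S: M = 23.1 MN·m/kg
  option C: M = 19.1 MN·m/kg
  option A: M = 11.4 MN·m/kg
Highest index: option P.

option P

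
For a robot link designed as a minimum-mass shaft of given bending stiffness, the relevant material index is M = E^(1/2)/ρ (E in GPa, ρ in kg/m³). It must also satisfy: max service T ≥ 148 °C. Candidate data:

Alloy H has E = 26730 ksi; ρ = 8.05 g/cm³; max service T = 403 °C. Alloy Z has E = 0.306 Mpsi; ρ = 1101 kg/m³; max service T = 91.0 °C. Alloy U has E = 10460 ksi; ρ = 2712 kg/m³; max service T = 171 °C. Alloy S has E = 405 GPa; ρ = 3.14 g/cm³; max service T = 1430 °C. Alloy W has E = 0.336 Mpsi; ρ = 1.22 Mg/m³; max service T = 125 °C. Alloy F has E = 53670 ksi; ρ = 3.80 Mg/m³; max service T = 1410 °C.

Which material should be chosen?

alloy S

Screen on constraints: max service T ≥ 148 °C. Survivors: alloy H, alloy U, alloy S, alloy F.
Convert each candidate to consistent units, then evaluate M:
  alloy H: E = 184.3 GPa, ρ = 8050 kg/m³
  alloy U: E = 72.12 GPa, ρ = 2712 kg/m³
  alloy S: E = 405.0 GPa, ρ = 3140 kg/m³
  alloy F: E = 370.0 GPa, ρ = 3800 kg/m³
  alloy S: M = 6.41×10⁻³
  alloy F: M = 5.06×10⁻³
  alloy U: M = 3.13×10⁻³
  alloy H: M = 1.69×10⁻³
The maximum is for alloy S.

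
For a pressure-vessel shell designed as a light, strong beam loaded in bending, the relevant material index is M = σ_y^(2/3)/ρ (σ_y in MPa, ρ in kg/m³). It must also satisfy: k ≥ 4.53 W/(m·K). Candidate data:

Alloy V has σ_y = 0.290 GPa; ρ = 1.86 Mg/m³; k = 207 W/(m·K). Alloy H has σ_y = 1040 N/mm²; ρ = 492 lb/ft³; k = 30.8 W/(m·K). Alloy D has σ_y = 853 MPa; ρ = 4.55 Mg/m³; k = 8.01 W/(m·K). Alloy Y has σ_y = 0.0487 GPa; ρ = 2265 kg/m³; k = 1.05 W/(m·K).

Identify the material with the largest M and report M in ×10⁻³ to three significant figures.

Screen on constraints: k ≥ 4.53 W/(m·K). Survivors: alloy V, alloy H, alloy D.
After converting to SI:
  alloy V: σ_y = 290.0 MPa, ρ = 1860 kg/m³
  alloy H: σ_y = 1040 MPa, ρ = 7881 kg/m³
  alloy D: σ_y = 853.0 MPa, ρ = 4550 kg/m³
  alloy V: M = 23.6×10⁻³
  alloy D: M = 19.8×10⁻³
  alloy H: M = 13.0×10⁻³
Highest index: alloy V.

alloy V, M = 23.6×10⁻³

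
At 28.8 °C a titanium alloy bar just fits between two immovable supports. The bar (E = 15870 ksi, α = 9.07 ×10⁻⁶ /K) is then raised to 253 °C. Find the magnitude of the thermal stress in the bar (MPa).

E = 15870 ksi = 109.4 GPa.
ΔT = 224.2 K. Constrained thermal stress σ = E·α·ΔT = 109.4×10³ MPa × 9.07×10⁻⁶ × 224.2 = 223 MPa (compressive).

223 MPa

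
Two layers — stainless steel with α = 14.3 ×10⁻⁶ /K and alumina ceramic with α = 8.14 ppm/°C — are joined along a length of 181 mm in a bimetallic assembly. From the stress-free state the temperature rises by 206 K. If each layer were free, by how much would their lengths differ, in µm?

Δα = |14.3 − 8.14|×10⁻⁶/K = 6.16×10⁻⁶/K.
ΔL_mismatch = Δα·L·ΔT = 6.16×10⁻⁶ × 181.0 mm × 206.0 K = 230 µm.

230 µm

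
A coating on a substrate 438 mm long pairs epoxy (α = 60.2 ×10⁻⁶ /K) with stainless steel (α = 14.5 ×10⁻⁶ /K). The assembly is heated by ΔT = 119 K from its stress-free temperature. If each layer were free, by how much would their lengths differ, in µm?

2380 µm

Δα = |60.2 − 14.5|×10⁻⁶/K = 45.7×10⁻⁶/K.
ΔL_mismatch = Δα·L·ΔT = 45.7×10⁻⁶ × 438.0 mm × 119.0 K = 2380 µm.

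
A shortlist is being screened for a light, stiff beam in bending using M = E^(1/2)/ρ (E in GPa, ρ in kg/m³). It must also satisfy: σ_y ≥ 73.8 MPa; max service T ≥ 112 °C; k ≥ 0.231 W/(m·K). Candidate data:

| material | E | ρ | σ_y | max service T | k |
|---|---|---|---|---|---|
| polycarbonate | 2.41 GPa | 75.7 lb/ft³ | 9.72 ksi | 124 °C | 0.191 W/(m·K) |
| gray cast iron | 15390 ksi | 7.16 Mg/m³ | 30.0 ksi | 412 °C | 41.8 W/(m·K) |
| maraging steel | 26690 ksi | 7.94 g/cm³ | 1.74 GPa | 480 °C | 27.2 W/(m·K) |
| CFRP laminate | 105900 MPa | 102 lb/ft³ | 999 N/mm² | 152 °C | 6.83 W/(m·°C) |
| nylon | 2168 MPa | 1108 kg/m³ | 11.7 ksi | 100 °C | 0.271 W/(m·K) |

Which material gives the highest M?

Screen on constraints: σ_y ≥ 73.8 MPa; max service T ≥ 112 °C; k ≥ 0.231 W/(m·K). Survivors: gray cast iron, maraging steel, CFRP laminate.
Putting every candidate on a common basis:
  gray cast iron: E = 106.1 GPa, ρ = 7160 kg/m³
  maraging steel: E = 184.0 GPa, ρ = 7940 kg/m³
  CFRP laminate: E = 105.9 GPa, ρ = 1634 kg/m³
  CFRP laminate: M = 6.30×10⁻³
  maraging steel: M = 1.71×10⁻³
  gray cast iron: M = 1.44×10⁻³
CFRP laminate ranks first.

CFRP laminate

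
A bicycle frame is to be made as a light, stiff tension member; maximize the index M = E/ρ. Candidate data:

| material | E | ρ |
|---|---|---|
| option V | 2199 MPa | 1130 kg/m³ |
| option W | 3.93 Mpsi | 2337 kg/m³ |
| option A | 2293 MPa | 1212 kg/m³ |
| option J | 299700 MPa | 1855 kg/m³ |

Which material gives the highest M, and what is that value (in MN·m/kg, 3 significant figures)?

After converting to SI:
  option V: E = 2.199 GPa, ρ = 1130 kg/m³
  option W: E = 27.10 GPa, ρ = 2337 kg/m³
  option A: E = 2.293 GPa, ρ = 1212 kg/m³
  option J: E = 299.7 GPa, ρ = 1855 kg/m³
  option J: M = 162 MN·m/kg
  option W: M = 11.6 MN·m/kg
  option V: M = 1.95 MN·m/kg
  option A: M = 1.89 MN·m/kg
The maximum is for option J.

option J, M = 162 MN·m/kg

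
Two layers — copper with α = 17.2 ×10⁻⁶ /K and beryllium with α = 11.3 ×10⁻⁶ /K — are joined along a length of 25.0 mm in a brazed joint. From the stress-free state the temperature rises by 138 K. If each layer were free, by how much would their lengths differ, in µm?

Δα = |17.2 − 11.3|×10⁻⁶/K = 5.90×10⁻⁶/K.
ΔL_mismatch = Δα·L·ΔT = 5.90×10⁻⁶ × 25.0 mm × 138.0 K = 20.4 µm.

20.4 µm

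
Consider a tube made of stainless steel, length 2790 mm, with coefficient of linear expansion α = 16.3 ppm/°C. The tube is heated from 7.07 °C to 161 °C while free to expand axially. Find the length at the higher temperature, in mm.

ΔT = 161 − 7.07 = 153.9 K.
ΔL = α·L₀·ΔT = 16.3×10⁻⁶ × 2790 mm × 153.9 K = 7.00 mm.
L = L₀ + ΔL = 2790 + 7.00 = 2797.0 mm.

2797.0 mm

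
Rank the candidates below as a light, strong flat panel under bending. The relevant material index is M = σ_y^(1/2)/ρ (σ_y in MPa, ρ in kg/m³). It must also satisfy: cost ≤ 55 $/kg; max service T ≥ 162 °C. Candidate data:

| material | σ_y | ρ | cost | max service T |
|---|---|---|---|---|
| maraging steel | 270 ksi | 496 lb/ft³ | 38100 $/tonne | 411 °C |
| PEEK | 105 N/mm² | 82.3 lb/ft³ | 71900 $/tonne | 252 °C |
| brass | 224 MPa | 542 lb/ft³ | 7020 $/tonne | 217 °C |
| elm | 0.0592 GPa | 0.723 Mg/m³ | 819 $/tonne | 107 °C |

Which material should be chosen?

maraging steel

Screen on constraints: cost ≤ 55 $/kg; max service T ≥ 162 °C. Survivors: maraging steel, brass.
After converting to SI:
  maraging steel: σ_y = 1862 MPa, ρ = 7945 kg/m³
  brass: σ_y = 224.0 MPa, ρ = 8682 kg/m³
  maraging steel: M = 5.43×10⁻³
  brass: M = 1.72×10⁻³
Highest index: maraging steel.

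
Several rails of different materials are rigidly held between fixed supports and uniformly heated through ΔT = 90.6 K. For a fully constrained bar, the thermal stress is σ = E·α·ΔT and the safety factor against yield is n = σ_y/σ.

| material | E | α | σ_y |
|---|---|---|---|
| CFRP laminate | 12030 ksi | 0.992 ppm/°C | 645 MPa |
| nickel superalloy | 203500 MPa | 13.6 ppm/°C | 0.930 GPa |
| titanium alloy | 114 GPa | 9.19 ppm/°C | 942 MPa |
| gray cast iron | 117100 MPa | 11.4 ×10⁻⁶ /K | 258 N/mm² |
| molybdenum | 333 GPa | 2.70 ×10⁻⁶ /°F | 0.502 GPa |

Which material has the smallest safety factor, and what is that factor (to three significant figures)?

gray cast iron, n = 2.13

With everything in SI (GPa, ×10⁻⁶/K, MPa):
  CFRP laminate: E = 82.94, α = 0.992, σ_y = 645.0 → σ = 7.45 MPa, n = 86.5
  nickel superalloy: E = 203.5, α = 13.6, σ_y = 930.0 → σ = 251 MPa, n = 3.71
  titanium alloy: E = 114.0, α = 9.19, σ_y = 942.0 → σ = 94.9 MPa, n = 9.92
  gray cast iron: E = 117.1, α = 11.4, σ_y = 258.0 → σ = 121 MPa, n = 2.13
  molybdenum: E = 333.0, α = 4.86, σ_y = 502.0 → σ = 147 MPa, n = 3.42
Gray cast iron has the lowest safety factor, n = 2.13.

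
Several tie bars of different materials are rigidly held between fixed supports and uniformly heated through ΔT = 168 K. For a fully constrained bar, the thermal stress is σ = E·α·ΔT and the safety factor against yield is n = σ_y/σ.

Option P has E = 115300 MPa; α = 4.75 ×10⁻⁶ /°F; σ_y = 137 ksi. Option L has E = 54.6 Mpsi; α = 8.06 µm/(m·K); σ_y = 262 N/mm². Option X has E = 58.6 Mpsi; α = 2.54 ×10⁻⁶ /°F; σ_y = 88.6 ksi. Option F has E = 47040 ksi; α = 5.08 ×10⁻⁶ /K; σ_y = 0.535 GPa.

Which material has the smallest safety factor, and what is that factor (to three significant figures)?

In consistent units (E in GPa, α in ×10⁻⁶/K, σ_y in MPa):
  option P: E = 115.3, α = 8.55, σ_y = 944.6 → σ = 166 MPa, n = 5.70
  option L: E = 376.5, α = 8.06, σ_y = 262.0 → σ = 510 MPa, n = 0.514
  option X: E = 404.0, α = 4.57, σ_y = 610.9 → σ = 310 MPa, n = 1.97
  option F: E = 324.3, α = 5.08, σ_y = 535.0 → σ = 277 MPa, n = 1.93
Option L has the lowest safety factor, n = 0.514.

option L, n = 0.514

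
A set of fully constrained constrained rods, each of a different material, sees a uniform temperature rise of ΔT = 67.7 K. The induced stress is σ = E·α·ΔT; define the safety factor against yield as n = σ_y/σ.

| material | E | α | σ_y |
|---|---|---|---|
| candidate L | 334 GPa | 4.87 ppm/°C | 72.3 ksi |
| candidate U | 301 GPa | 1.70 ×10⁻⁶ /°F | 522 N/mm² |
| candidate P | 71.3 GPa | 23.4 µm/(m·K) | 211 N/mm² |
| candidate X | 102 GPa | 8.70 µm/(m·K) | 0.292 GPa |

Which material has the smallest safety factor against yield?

With everything in SI (GPa, ×10⁻⁶/K, MPa):
  candidate L: E = 334.0, α = 4.87, σ_y = 498.5 → σ = 110 MPa, n = 4.53
  candidate U: E = 301.0, α = 3.06, σ_y = 522.0 → σ = 62.4 MPa, n = 8.37
  candidate P: E = 71.30, α = 23.4, σ_y = 211.0 → σ = 113 MPa, n = 1.87
  candidate X: E = 102.0, α = 8.70, σ_y = 292.0 → σ = 60.1 MPa, n = 4.86
The minimum is candidate P at n = 1.87.

candidate P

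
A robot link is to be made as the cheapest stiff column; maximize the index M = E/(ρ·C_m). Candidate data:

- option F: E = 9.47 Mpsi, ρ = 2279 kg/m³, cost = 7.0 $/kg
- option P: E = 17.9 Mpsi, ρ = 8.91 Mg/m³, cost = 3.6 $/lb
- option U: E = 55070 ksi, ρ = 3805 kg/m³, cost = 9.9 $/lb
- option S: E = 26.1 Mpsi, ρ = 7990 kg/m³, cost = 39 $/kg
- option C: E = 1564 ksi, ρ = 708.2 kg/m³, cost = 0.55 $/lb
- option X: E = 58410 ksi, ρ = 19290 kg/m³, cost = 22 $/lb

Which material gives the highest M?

option C

Normalizing units and computing the index:
  option F: E = 65.29 GPa, ρ = 2279 kg/m³, cost = 7.000 $/kg
  option P: E = 123.4 GPa, ρ = 8910 kg/m³, cost = 7.937 $/kg
  option U: E = 379.7 GPa, ρ = 3805 kg/m³, cost = 21.83 $/kg
  option S: E = 180.0 GPa, ρ = 7990 kg/m³, cost = 39.00 $/kg
  option C: E = 10.78 GPa, ρ = 708.2 kg/m³, cost = 1.213 $/kg
  option X: E = 402.7 GPa, ρ = 19290 kg/m³, cost = 48.50 $/kg
  option C: M = 12.6 MN·m per $
  option U: M = 4.57 MN·m per $
  option F: M = 4.09 MN·m per $
  option P: M = 1.75 MN·m per $
  option S: M = 0.577 MN·m per $
  option X: M = 0.430 MN·m per $
Highest index: option C.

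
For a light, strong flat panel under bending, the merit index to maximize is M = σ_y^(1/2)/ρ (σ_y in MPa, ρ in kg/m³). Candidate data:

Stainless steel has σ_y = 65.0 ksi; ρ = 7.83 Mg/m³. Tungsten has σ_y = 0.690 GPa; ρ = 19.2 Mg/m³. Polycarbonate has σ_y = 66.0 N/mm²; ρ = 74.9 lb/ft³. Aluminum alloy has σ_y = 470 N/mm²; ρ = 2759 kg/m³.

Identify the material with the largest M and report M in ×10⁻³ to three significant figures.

In SI units:
  stainless steel: σ_y = 448.2 MPa, ρ = 7830 kg/m³
  tungsten: σ_y = 690.0 MPa, ρ = 19200 kg/m³
  polycarbonate: σ_y = 66.00 MPa, ρ = 1200 kg/m³
  aluminum alloy: σ_y = 470.0 MPa, ρ = 2759 kg/m³
  aluminum alloy: M = 7.86×10⁻³
  polycarbonate: M = 6.77×10⁻³
  stainless steel: M = 2.70×10⁻³
  tungsten: M = 1.37×10⁻³
Highest index: aluminum alloy.

aluminum alloy, M = 7.86×10⁻³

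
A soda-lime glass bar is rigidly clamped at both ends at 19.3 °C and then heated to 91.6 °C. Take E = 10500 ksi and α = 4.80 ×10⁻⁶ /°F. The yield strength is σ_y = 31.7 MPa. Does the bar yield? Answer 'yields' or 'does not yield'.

E = 10500 ksi = 72.39 GPa.
α = 4.80×10⁻⁶/°F × 9/5 = 8.64×10⁻⁶/K.
ΔT = 72.30 K. Constrained thermal stress σ = E·α·ΔT = 72.39×10³ MPa × 8.64×10⁻⁶ × 72.30 = 45.2 MPa (compressive).
Compare to σ_y = 31.7 MPa: σ ≥ σ_y, so it yields.

yields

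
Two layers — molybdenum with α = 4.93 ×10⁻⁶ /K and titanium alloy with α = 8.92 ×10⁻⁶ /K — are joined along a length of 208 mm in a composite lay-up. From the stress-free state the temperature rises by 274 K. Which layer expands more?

titanium alloy

α(molybdenum) = 4.93×10⁻⁶/K vs α(titanium alloy) = 8.92×10⁻⁶/K.
Higher α expands more for the same ΔT: titanium alloy.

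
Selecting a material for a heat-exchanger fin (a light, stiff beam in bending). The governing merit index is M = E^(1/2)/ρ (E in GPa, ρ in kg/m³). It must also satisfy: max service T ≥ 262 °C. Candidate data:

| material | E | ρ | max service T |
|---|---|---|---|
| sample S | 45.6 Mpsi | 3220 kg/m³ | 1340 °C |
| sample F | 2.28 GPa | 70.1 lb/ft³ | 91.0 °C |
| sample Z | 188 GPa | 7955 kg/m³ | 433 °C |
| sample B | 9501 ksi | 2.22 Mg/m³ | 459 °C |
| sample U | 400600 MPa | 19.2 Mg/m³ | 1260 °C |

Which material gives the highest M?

Screen on constraints: max service T ≥ 262 °C. Survivors: sample S, sample Z, sample B, sample U.
Normalizing units and computing the index:
  sample S: E = 314.4 GPa, ρ = 3220 kg/m³
  sample Z: E = 188.0 GPa, ρ = 7955 kg/m³
  sample B: E = 65.51 GPa, ρ = 2220 kg/m³
  sample U: E = 400.6 GPa, ρ = 19200 kg/m³
  sample S: M = 5.51×10⁻³
  sample B: M = 3.65×10⁻³
  sample Z: M = 1.72×10⁻³
  sample U: M = 1.04×10⁻³
Sample S ranks first.

sample S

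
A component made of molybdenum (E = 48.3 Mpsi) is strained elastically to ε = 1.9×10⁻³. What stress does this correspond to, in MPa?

633 MPa

E = 48.3 Mpsi = 333.0 GPa.
σ = E·ε = 333000 MPa × 1.9×10⁻³ = 633 MPa.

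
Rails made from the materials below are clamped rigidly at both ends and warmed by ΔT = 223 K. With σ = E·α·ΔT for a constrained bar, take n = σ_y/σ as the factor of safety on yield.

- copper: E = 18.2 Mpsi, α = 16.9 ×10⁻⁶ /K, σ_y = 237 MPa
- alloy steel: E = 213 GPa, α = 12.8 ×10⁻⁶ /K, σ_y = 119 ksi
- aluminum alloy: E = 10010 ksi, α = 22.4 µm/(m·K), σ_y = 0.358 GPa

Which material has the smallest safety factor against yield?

Converting E to GPa, α to ×10⁻⁶/K, σ_y to MPa, then σ and n for each:
  copper: E = 125.5, α = 16.9, σ_y = 237.0 → σ = 473 MPa, n = 0.501
  alloy steel: E = 213.0, α = 12.8, σ_y = 820.5 → σ = 608 MPa, n = 1.35
  aluminum alloy: E = 69.02, α = 22.4, σ_y = 358.0 → σ = 345 MPa, n = 1.04
Smallest n: copper with n = 0.501.

copper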